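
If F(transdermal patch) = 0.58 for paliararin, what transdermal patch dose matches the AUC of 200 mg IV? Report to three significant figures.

D_transdermal = 345 mg

For equal systemic exposure: F × D_ev = D_iv
D_ev = D_iv / F = 200 / 0.58 = 344.828 mg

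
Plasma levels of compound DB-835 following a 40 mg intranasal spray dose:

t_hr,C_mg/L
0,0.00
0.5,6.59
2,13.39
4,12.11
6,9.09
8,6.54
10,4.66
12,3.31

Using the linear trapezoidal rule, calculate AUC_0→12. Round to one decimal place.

Trapezoidal AUC_0→12:
  [0→0.5]: (0.00+6.59)/2 × 0.5 = 1.6475
  [0.5→2]: (6.59+13.39)/2 × 1.5 = 14.985
  [2→4]: (13.39+12.11)/2 × 2 = 25.5
  [4→6]: (12.11+9.09)/2 × 2 = 21.2
  [6→8]: (9.09+6.54)/2 × 2 = 15.63
  [8→10]: (6.54+4.66)/2 × 2 = 11.2
  [10→12]: (4.66+3.31)/2 × 2 = 7.97
  Sum = 98.1325 mg/L·hr

AUC = 98.1 mg/L·hr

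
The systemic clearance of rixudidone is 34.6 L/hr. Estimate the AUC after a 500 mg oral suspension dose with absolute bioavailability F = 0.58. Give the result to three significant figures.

AUC_0→∞ = F × Dose / CL
        = 0.58 × 500 / 34.6 = 8.3815 mg/L·hr

AUC = 8.38 mg/L·hr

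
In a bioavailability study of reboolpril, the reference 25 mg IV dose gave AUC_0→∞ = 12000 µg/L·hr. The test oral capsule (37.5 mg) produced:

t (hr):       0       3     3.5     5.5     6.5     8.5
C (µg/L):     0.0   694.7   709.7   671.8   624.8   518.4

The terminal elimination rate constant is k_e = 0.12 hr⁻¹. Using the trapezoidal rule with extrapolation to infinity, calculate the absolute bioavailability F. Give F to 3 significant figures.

Trapezoidal AUC_0→8.5 (oral capsule):
  [0→3]: (0.0+694.7)/2 × 3 = 1042.05
  [3→3.5]: (694.7+709.7)/2 × 0.5 = 351.1
  [3.5→5.5]: (709.7+671.8)/2 × 2 = 1381.5
  [5.5→6.5]: (671.8+624.8)/2 × 1 = 648.3
  [6.5→8.5]: (624.8+518.4)/2 × 2 = 1143.2
  Sum = 4566.15 µg/L·hr
Tail: C_last/k_e = 518.4/0.12 = 4320.000
AUC_0→∞ (oral capsule) = 4566.15 + 4320.000 = 8886.15 µg/L·hr
F = (AUC_ev/D_ev)/(AUC_iv/D_iv) = (8886.15/37.5)/(12000/25) = 236.964/480 = 0.4937

F = 0.494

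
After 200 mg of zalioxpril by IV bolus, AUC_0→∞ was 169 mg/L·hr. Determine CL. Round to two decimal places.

CL = Dose_iv / AUC_0→∞
   = 200 / 169 = 1.18343 L/hr

CL = 1.18 L/hr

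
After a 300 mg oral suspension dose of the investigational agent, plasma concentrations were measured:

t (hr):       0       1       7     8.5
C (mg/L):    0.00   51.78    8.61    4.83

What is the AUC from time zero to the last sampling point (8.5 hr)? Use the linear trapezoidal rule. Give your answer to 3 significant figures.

Trapezoidal AUC_0→8.5:
  [0→1]: (0.00+51.78)/2 × 1 = 25.89
  [1→7]: (51.78+8.61)/2 × 6 = 181.17
  [7→8.5]: (8.61+4.83)/2 × 1.5 = 10.08
  Sum = 217.14 mg/L·hr

AUC = 217 mg/L·hr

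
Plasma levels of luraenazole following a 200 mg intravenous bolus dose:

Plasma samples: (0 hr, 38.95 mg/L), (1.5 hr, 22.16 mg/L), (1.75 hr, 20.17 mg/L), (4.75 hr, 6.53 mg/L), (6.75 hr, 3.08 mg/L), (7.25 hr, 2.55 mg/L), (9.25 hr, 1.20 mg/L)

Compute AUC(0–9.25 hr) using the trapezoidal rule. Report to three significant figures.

Trapezoidal AUC_0→9.25:
  [0→1.5]: (38.95+22.16)/2 × 1.5 = 45.8325
  [1.5→1.75]: (22.16+20.17)/2 × 0.25 = 5.29125
  [1.75→4.75]: (20.17+6.53)/2 × 3 = 40.05
  [4.75→6.75]: (6.53+3.08)/2 × 2 = 9.61
  [6.75→7.25]: (3.08+2.55)/2 × 0.5 = 1.4075
  [7.25→9.25]: (2.55+1.20)/2 × 2 = 3.75
  Sum = 105.94125 mg/L·hr

AUC = 106 mg/L·hr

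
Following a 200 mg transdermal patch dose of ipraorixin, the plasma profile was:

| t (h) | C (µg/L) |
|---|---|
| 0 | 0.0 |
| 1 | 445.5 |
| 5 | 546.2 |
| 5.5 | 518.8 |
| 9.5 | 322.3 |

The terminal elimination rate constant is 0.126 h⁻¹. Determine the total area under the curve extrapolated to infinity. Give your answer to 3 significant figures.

AUC = 6710 µg/L·h

Trapezoidal AUC_0→9.5:
  [0→1]: (0.0+445.5)/2 × 1 = 222.75
  [1→5]: (445.5+546.2)/2 × 4 = 1983.4
  [5→5.5]: (546.2+518.8)/2 × 0.5 = 266.25
  [5.5→9.5]: (518.8+322.3)/2 × 4 = 1682.2
  Sum = 4154.6 µg/L·h
Extrapolated tail: C_last / k_e = 322.3 / 0.126 = 2557.937
AUC_0→∞ = 4154.6 + 2557.937 = 6712.537 µg/L·h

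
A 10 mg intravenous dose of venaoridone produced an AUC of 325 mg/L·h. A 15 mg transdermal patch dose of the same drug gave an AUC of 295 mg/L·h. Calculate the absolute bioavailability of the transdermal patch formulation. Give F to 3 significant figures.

F = (AUC_ev / D_ev) / (AUC_iv / D_iv)
  = (295/15) / (325/10)
  = 19.6667 / 32.5 = 0.6051

F = 0.605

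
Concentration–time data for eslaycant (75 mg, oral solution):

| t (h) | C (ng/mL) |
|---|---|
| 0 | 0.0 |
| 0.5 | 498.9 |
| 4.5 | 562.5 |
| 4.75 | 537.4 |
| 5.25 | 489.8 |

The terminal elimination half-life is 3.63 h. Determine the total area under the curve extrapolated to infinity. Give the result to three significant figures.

AUC = 5210 ng/mL·h

Trapezoidal AUC_0→5.25:
  [0→0.5]: (0.0+498.9)/2 × 0.5 = 124.725
  [0.5→4.5]: (498.9+562.5)/2 × 4 = 2122.8
  [4.5→4.75]: (562.5+537.4)/2 × 0.25 = 137.4875
  [4.75→5.25]: (537.4+489.8)/2 × 0.5 = 256.8
  Sum = 2641.8125 ng/mL·h
k_e = ln2 / t½ = 0.693147 / 3.63 = 0.1909 h^-1
Extrapolated tail: C_last / k_e = 489.8 / 0.1909 = 2565.741
AUC_0→∞ = 2641.8125 + 2565.741 = 5207.5535 ng/mL·h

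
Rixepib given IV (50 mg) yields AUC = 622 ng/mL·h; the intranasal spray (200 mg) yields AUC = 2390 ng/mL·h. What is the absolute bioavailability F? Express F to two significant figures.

F = 0.96

F = (AUC_ev / D_ev) / (AUC_iv / D_iv)
  = (2390/200) / (622/50)
  = 11.95 / 12.44 = 0.9606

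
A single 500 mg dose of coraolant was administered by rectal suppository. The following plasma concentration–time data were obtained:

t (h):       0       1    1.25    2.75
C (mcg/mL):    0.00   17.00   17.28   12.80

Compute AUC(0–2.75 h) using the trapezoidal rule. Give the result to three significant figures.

Trapezoidal AUC_0→2.75:
  [0→1]: (0.00+17.00)/2 × 1 = 8.5
  [1→1.25]: (17.00+17.28)/2 × 0.25 = 4.285
  [1.25→2.75]: (17.28+12.80)/2 × 1.5 = 22.56
  Sum = 35.345 mcg/mL·h

AUC = 35.3 mcg/mL·h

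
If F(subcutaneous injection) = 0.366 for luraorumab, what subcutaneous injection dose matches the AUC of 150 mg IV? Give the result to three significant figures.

D_subcutaneous = 410 mg

For equal systemic exposure: F × D_ev = D_iv
D_ev = D_iv / F = 150 / 0.366 = 409.836 mg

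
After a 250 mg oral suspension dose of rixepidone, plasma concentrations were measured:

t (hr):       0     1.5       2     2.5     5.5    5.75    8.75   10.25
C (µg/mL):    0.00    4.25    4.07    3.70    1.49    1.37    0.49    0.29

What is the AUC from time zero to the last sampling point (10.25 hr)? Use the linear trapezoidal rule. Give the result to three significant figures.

Trapezoidal AUC_0→10.25:
  [0→1.5]: (0.00+4.25)/2 × 1.5 = 3.1875
  [1.5→2]: (4.25+4.07)/2 × 0.5 = 2.08
  [2→2.5]: (4.07+3.70)/2 × 0.5 = 1.9425
  [2.5→5.5]: (3.70+1.49)/2 × 3 = 7.785
  [5.5→5.75]: (1.49+1.37)/2 × 0.25 = 0.3575
  [5.75→8.75]: (1.37+0.49)/2 × 3 = 2.79
  [8.75→10.25]: (0.49+0.29)/2 × 1.5 = 0.585
  Sum = 18.7275 µg/mL·hr

AUC = 18.7 µg/mL·hr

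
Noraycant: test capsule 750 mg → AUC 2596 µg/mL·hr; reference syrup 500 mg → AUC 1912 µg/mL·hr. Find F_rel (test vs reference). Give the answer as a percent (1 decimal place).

F_rel = (AUC_test/D_test) / (AUC_ref/D_ref)
      = (2596/750) / (1912/500)
      = 3.46133 / 3.824 = 0.9052 = 90.52%

F_rel = 90.5%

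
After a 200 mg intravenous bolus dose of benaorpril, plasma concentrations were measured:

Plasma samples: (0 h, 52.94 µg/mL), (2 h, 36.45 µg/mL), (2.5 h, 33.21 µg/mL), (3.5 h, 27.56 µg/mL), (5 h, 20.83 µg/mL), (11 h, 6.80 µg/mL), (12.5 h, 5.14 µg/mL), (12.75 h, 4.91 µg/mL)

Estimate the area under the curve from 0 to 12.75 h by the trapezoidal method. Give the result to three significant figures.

Trapezoidal AUC_0→12.75:
  [0→2]: (52.94+36.45)/2 × 2 = 89.39
  [2→2.5]: (36.45+33.21)/2 × 0.5 = 17.415
  [2.5→3.5]: (33.21+27.56)/2 × 1 = 30.385
  [3.5→5]: (27.56+20.83)/2 × 1.5 = 36.2925
  [5→11]: (20.83+6.80)/2 × 6 = 82.89
  [11→12.5]: (6.80+5.14)/2 × 1.5 = 8.955
  [12.5→12.75]: (5.14+4.91)/2 × 0.25 = 1.25625
  Sum = 266.58375 µg/mL·h

AUC = 267 µg/mL·h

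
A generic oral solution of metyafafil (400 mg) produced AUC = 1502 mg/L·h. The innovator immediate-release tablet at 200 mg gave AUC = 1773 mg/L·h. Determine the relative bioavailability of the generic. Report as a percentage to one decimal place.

F_rel = (AUC_test/D_test) / (AUC_ref/D_ref)
      = (1502/400) / (1773/200)
      = 3.755 / 8.865 = 0.4236 = 42.36%

F_rel = 42.4%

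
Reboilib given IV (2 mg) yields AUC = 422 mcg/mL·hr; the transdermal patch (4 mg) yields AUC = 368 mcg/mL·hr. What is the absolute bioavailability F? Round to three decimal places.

F = (AUC_ev / D_ev) / (AUC_iv / D_iv)
  = (368/4) / (422/2)
  = 92 / 211 = 0.4360

F = 0.436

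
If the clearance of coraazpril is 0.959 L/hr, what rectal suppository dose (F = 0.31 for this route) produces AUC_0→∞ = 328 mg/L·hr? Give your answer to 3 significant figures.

Dose = 1010 mg

Dose = CL × AUC_0→∞ / F
     = 0.959 × 328 / 0.31 = 1014.68 mg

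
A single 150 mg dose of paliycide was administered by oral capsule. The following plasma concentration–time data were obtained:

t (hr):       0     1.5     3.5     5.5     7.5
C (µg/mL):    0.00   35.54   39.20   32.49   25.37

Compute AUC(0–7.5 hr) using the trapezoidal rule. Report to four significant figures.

Trapezoidal AUC_0→7.5:
  [0→1.5]: (0.00+35.54)/2 × 1.5 = 26.655
  [1.5→3.5]: (35.54+39.20)/2 × 2 = 74.74
  [3.5→5.5]: (39.20+32.49)/2 × 2 = 71.69
  [5.5→7.5]: (32.49+25.37)/2 × 2 = 57.86
  Sum = 230.945 µg/mL·hr

AUC = 230.9 µg/mL·hr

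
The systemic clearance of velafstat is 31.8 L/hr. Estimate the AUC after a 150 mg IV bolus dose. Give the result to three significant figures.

AUC_0→∞ = Dose_iv / CL
        = 150 / 31.8 = 4.71698 mg/L·hr

AUC = 4.72 mg/L·hr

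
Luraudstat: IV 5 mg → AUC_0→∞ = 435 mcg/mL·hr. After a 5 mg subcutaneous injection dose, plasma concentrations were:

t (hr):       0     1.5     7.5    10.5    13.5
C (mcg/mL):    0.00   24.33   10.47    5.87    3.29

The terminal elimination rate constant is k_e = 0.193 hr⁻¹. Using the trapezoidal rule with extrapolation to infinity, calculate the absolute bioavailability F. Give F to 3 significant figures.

F = 0.409

Trapezoidal AUC_0→13.5 (subcutaneous injection):
  [0→1.5]: (0.00+24.33)/2 × 1.5 = 18.2475
  [1.5→7.5]: (24.33+10.47)/2 × 6 = 104.4
  [7.5→10.5]: (10.47+5.87)/2 × 3 = 24.51
  [10.5→13.5]: (5.87+3.29)/2 × 3 = 13.74
  Sum = 160.8975 mcg/mL·hr
Tail: C_last/k_e = 3.29/0.193 = 17.047
AUC_0→∞ (subcutaneous injection) = 160.8975 + 17.047 = 177.9445 mcg/mL·hr
F = (AUC_ev/D_ev)/(AUC_iv/D_iv) = (177.9445/5)/(435/5) = 35.5889/87 = 0.4091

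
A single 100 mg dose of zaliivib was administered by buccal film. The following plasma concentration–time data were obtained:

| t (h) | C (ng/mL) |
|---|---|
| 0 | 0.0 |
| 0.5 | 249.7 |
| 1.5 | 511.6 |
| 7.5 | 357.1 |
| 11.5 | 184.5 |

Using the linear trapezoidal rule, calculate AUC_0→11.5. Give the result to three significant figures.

AUC = 4130 ng/mL·h

Trapezoidal AUC_0→11.5:
  [0→0.5]: (0.0+249.7)/2 × 0.5 = 62.425
  [0.5→1.5]: (249.7+511.6)/2 × 1 = 380.65
  [1.5→7.5]: (511.6+357.1)/2 × 6 = 2606.1
  [7.5→11.5]: (357.1+184.5)/2 × 4 = 1083.2
  Sum = 4132.375 ng/mL·h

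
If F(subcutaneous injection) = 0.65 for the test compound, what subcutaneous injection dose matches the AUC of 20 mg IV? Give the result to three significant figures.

For equal systemic exposure: F × D_ev = D_iv
D_ev = D_iv / F = 20 / 0.65 = 30.7692 mg

D_subcutaneous = 30.8 mg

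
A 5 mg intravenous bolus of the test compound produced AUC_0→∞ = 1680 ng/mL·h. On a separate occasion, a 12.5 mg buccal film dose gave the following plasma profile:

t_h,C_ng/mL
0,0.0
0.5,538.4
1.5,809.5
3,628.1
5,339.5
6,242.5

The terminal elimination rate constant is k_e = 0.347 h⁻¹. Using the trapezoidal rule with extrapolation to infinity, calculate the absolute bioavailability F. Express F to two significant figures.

F = 0.92

Trapezoidal AUC_0→6 (buccal film):
  [0→0.5]: (0.0+538.4)/2 × 0.5 = 134.6
  [0.5→1.5]: (538.4+809.5)/2 × 1 = 673.95
  [1.5→3]: (809.5+628.1)/2 × 1.5 = 1078.2
  [3→5]: (628.1+339.5)/2 × 2 = 967.6
  [5→6]: (339.5+242.5)/2 × 1 = 291.0
  Sum = 3145.35 ng/mL·h
Tail: C_last/k_e = 242.5/0.347 = 698.847
AUC_0→∞ (buccal film) = 3145.35 + 698.847 = 3844.197 ng/mL·h
F = (AUC_ev/D_ev)/(AUC_iv/D_iv) = (3844.197/12.5)/(1680/5) = 307.53576/336 = 0.9153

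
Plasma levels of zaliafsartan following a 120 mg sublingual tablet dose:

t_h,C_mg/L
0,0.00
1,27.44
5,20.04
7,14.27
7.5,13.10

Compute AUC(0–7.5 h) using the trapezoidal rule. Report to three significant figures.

AUC = 150 mg/L·h

Trapezoidal AUC_0→7.5:
  [0→1]: (0.00+27.44)/2 × 1 = 13.72
  [1→5]: (27.44+20.04)/2 × 4 = 94.96
  [5→7]: (20.04+14.27)/2 × 2 = 34.31
  [7→7.5]: (14.27+13.10)/2 × 0.5 = 6.8425
  Sum = 149.8325 mg/L·h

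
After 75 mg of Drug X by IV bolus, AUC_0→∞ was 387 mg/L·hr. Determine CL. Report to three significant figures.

CL = 0.194 L/hr

CL = Dose_iv / AUC_0→∞
   = 75 / 387 = 0.193798 L/hr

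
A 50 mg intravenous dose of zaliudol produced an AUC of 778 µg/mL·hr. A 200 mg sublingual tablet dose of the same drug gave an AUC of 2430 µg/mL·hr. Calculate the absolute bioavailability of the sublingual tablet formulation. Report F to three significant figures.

F = (AUC_ev / D_ev) / (AUC_iv / D_iv)
  = (2430/200) / (778/50)
  = 12.15 / 15.56 = 0.7808

F = 0.781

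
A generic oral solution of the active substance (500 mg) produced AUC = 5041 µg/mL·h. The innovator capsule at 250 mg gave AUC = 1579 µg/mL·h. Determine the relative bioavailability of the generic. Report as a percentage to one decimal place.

F_rel = (AUC_test/D_test) / (AUC_ref/D_ref)
      = (5041/500) / (1579/250)
      = 10.082 / 6.316 = 1.5963 = 159.63%

F_rel = 159.6%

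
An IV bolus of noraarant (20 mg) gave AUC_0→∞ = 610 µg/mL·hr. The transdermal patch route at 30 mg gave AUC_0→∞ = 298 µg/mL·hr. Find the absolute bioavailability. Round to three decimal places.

F = (AUC_ev / D_ev) / (AUC_iv / D_iv)
  = (298/30) / (610/20)
  = 9.93333 / 30.5 = 0.3257

F = 0.326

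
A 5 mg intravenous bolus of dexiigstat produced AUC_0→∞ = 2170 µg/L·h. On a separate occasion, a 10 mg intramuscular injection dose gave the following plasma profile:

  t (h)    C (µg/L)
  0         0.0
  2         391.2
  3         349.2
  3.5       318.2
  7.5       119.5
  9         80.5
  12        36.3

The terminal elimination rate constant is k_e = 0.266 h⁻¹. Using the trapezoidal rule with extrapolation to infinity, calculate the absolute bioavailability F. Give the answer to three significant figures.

Trapezoidal AUC_0→12 (intramuscular injection):
  [0→2]: (0.0+391.2)/2 × 2 = 391.2
  [2→3]: (391.2+349.2)/2 × 1 = 370.2
  [3→3.5]: (349.2+318.2)/2 × 0.5 = 166.85
  [3.5→7.5]: (318.2+119.5)/2 × 4 = 875.4
  [7.5→9]: (119.5+80.5)/2 × 1.5 = 150.0
  [9→12]: (80.5+36.3)/2 × 3 = 175.2
  Sum = 2128.85 µg/L·h
Tail: C_last/k_e = 36.3/0.266 = 136.466
AUC_0→∞ (intramuscular injection) = 2128.85 + 136.466 = 2265.316 µg/L·h
F = (AUC_ev/D_ev)/(AUC_iv/D_iv) = (2265.316/10)/(2170/5) = 226.5316/434 = 0.5220

F = 0.522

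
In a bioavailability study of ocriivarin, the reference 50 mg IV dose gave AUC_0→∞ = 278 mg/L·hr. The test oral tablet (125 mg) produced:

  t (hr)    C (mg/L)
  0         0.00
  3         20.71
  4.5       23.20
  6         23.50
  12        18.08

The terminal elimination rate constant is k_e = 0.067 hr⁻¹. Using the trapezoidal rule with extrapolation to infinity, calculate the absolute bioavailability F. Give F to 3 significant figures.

F = 0.710

Trapezoidal AUC_0→12 (oral tablet):
  [0→3]: (0.00+20.71)/2 × 3 = 31.065
  [3→4.5]: (20.71+23.20)/2 × 1.5 = 32.9325
  [4.5→6]: (23.20+23.50)/2 × 1.5 = 35.025
  [6→12]: (23.50+18.08)/2 × 6 = 124.74
  Sum = 223.7625 mg/L·hr
Tail: C_last/k_e = 18.08/0.067 = 269.851
AUC_0→∞ (oral tablet) = 223.7625 + 269.851 = 493.6135 mg/L·hr
F = (AUC_ev/D_ev)/(AUC_iv/D_iv) = (493.6135/125)/(278/50) = 3.948908/5.56 = 0.7102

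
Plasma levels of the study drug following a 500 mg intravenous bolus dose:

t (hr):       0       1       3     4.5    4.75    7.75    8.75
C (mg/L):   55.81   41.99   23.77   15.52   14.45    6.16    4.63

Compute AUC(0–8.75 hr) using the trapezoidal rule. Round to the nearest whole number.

AUC = 184 mg/L·hr

Trapezoidal AUC_0→8.75:
  [0→1]: (55.81+41.99)/2 × 1 = 48.9
  [1→3]: (41.99+23.77)/2 × 2 = 65.76
  [3→4.5]: (23.77+15.52)/2 × 1.5 = 29.4675
  [4.5→4.75]: (15.52+14.45)/2 × 0.25 = 3.74625
  [4.75→7.75]: (14.45+6.16)/2 × 3 = 30.915
  [7.75→8.75]: (6.16+4.63)/2 × 1 = 5.395
  Sum = 184.18375 mg/L·hr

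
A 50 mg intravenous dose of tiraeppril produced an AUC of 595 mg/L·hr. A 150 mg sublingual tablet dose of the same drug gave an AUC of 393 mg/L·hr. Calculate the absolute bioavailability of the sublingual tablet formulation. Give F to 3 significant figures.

F = (AUC_ev / D_ev) / (AUC_iv / D_iv)
  = (393/150) / (595/50)
  = 2.62 / 11.9 = 0.2202

F = 0.220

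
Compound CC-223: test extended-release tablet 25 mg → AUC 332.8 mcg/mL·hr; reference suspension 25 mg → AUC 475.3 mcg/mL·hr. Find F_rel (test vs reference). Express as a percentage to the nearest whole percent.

F_rel = 70%

F_rel = (AUC_test/D_test) / (AUC_ref/D_ref)
      = (332.8/25) / (475.3/25)
      = 13.312 / 19.012 = 0.7002 = 70.02%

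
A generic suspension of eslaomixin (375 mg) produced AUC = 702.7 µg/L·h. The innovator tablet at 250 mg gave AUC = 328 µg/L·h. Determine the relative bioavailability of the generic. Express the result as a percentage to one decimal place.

F_rel = 142.8%

F_rel = (AUC_test/D_test) / (AUC_ref/D_ref)
      = (702.7/375) / (328/250)
      = 1.87387 / 1.312 = 1.4283 = 142.83%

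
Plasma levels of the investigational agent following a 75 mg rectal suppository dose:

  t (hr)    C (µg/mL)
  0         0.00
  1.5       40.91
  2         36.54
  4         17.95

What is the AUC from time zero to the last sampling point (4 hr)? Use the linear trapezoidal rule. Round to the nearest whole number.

AUC = 105 µg/mL·hr

Trapezoidal AUC_0→4:
  [0→1.5]: (0.00+40.91)/2 × 1.5 = 30.6825
  [1.5→2]: (40.91+36.54)/2 × 0.5 = 19.3625
  [2→4]: (36.54+17.95)/2 × 2 = 54.49
  Sum = 104.535 µg/mL·hr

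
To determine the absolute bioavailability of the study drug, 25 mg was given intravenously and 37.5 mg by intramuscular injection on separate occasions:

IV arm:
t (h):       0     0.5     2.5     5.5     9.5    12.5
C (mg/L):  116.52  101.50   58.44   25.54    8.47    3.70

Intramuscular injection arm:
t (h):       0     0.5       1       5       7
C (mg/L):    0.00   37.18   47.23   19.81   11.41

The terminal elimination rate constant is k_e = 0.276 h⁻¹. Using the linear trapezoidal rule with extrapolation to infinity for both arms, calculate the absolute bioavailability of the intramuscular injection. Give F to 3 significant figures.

F = 0.359

Trapezoidal AUC_0→12.5 (IV):
  [0→0.5]: (116.52+101.50)/2 × 0.5 = 54.505
  [0.5→2.5]: (101.50+58.44)/2 × 2 = 159.94
  [2.5→5.5]: (58.44+25.54)/2 × 3 = 125.97
  [5.5→9.5]: (25.54+8.47)/2 × 4 = 68.02
  [9.5→12.5]: (8.47+3.70)/2 × 3 = 18.255
  Sum = 426.69 mg/L·h
IV tail: 3.70/0.276 = 13.406; AUC_iv,0→∞ = 426.69 + 13.406 = 440.096 mg/L·h
Trapezoidal AUC_0→7 (intramuscular injection):
  [0→0.5]: (0.00+37.18)/2 × 0.5 = 9.295
  [0.5→1]: (37.18+47.23)/2 × 0.5 = 21.1025
  [1→5]: (47.23+19.81)/2 × 4 = 134.08
  [5→7]: (19.81+11.41)/2 × 2 = 31.22
  Sum = 195.6975 mg/L·h
intramuscular injection tail: 11.41/0.276 = 41.341; AUC_ev,0→∞ = 195.6975 + 41.341 = 237.0385 mg/L·h
F = (AUC_ev/D_ev)/(AUC_iv/D_iv) = (237.0385/37.5)/(440.096/25) = 6.32103/17.60384 = 0.3591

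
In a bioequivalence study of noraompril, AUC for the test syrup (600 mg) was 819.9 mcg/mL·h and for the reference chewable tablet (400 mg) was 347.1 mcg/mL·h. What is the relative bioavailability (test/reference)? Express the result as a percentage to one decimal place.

F_rel = (AUC_test/D_test) / (AUC_ref/D_ref)
      = (819.9/600) / (347.1/400)
      = 1.3665 / 0.86775 = 1.5748 = 157.48%

F_rel = 157.5%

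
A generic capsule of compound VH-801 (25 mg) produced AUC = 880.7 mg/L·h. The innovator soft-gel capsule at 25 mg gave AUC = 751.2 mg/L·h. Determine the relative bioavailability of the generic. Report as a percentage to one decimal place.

F_rel = (AUC_test/D_test) / (AUC_ref/D_ref)
      = (880.7/25) / (751.2/25)
      = 35.228 / 30.048 = 1.1724 = 117.24%

F_rel = 117.2%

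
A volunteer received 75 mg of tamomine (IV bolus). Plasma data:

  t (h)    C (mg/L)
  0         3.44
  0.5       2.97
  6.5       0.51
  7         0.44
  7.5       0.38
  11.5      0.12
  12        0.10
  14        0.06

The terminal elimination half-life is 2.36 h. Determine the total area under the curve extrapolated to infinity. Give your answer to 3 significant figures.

Trapezoidal AUC_0→14:
  [0→0.5]: (3.44+2.97)/2 × 0.5 = 1.6025
  [0.5→6.5]: (2.97+0.51)/2 × 6 = 10.44
  [6.5→7]: (0.51+0.44)/2 × 0.5 = 0.2375
  [7→7.5]: (0.44+0.38)/2 × 0.5 = 0.205
  [7.5→11.5]: (0.38+0.12)/2 × 4 = 1.0
  [11.5→12]: (0.12+0.10)/2 × 0.5 = 0.055
  [12→14]: (0.10+0.06)/2 × 2 = 0.16
  Sum = 13.7 mg/L·h
k_e = ln2 / t½ = 0.693147 / 2.36 = 0.2937 h^-1
Extrapolated tail: C_last / k_e = 0.06 / 0.2937 = 0.204
AUC_0→∞ = 13.7 + 0.204 = 13.904 mg/L·h

AUC = 13.9 mg/L·h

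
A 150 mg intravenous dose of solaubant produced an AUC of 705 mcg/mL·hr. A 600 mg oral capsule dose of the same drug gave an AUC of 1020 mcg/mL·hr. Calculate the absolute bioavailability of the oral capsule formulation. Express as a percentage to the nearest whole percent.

F = (AUC_ev / D_ev) / (AUC_iv / D_iv)
  = (1020/600) / (705/150)
  = 1.7 / 4.7 = 0.3617
  = 36.17%

F = 36%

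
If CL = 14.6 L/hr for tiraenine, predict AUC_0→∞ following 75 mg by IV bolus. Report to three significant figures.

AUC_0→∞ = Dose_iv / CL
        = 75 / 14.6 = 5.13699 mg/L·hr

AUC = 5.14 mg/L·hr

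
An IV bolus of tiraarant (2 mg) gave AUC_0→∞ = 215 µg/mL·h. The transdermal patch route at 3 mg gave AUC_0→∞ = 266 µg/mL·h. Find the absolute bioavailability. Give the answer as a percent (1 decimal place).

F = 82.5%

F = (AUC_ev / D_ev) / (AUC_iv / D_iv)
  = (266/3) / (215/2)
  = 88.6667 / 107.5 = 0.8248
  = 82.48%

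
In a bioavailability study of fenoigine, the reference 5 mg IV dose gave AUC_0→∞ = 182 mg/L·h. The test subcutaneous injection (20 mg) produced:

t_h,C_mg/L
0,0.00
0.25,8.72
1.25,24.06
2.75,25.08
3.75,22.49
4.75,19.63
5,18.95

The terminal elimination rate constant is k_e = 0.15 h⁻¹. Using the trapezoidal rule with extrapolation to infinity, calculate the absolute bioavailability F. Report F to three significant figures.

Trapezoidal AUC_0→5 (subcutaneous injection):
  [0→0.25]: (0.00+8.72)/2 × 0.25 = 1.09
  [0.25→1.25]: (8.72+24.06)/2 × 1 = 16.39
  [1.25→2.75]: (24.06+25.08)/2 × 1.5 = 36.855
  [2.75→3.75]: (25.08+22.49)/2 × 1 = 23.785
  [3.75→4.75]: (22.49+19.63)/2 × 1 = 21.06
  [4.75→5]: (19.63+18.95)/2 × 0.25 = 4.8225
  Sum = 104.0025 mg/L·h
Tail: C_last/k_e = 18.95/0.15 = 126.333
AUC_0→∞ (subcutaneous injection) = 104.0025 + 126.333 = 230.3355 mg/L·h
F = (AUC_ev/D_ev)/(AUC_iv/D_iv) = (230.3355/20)/(182/5) = 11.516775/36.4 = 0.3164

F = 0.316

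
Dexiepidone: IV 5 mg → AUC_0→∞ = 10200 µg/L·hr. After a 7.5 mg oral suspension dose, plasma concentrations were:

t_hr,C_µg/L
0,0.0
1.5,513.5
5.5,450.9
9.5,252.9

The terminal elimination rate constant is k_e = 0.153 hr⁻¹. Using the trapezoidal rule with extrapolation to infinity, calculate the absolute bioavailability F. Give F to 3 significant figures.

Trapezoidal AUC_0→9.5 (oral suspension):
  [0→1.5]: (0.0+513.5)/2 × 1.5 = 385.125
  [1.5→5.5]: (513.5+450.9)/2 × 4 = 1928.8
  [5.5→9.5]: (450.9+252.9)/2 × 4 = 1407.6
  Sum = 3721.525 µg/L·hr
Tail: C_last/k_e = 252.9/0.153 = 1652.941
AUC_0→∞ (oral suspension) = 3721.525 + 1652.941 = 5374.466 µg/L·hr
F = (AUC_ev/D_ev)/(AUC_iv/D_iv) = (5374.466/7.5)/(10200/5) = 716.595/2040 = 0.3513

F = 0.351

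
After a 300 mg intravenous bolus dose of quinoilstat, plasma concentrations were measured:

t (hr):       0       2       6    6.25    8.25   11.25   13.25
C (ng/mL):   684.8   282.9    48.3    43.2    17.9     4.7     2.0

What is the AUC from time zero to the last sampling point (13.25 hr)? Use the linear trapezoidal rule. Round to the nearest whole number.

AUC = 1743 ng/mL·hr

Trapezoidal AUC_0→13.25:
  [0→2]: (684.8+282.9)/2 × 2 = 967.7
  [2→6]: (282.9+48.3)/2 × 4 = 662.4
  [6→6.25]: (48.3+43.2)/2 × 0.25 = 11.4375
  [6.25→8.25]: (43.2+17.9)/2 × 2 = 61.1
  [8.25→11.25]: (17.9+4.7)/2 × 3 = 33.9
  [11.25→13.25]: (4.7+2.0)/2 × 2 = 6.7
  Sum = 1743.2375 ng/mL·hr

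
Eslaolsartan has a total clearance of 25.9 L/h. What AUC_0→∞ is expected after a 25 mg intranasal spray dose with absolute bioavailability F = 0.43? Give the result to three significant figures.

AUC = 0.415 mg/L·h

AUC_0→∞ = F × Dose / CL
        = 0.43 × 25 / 25.9 = 0.415058 mg/L·h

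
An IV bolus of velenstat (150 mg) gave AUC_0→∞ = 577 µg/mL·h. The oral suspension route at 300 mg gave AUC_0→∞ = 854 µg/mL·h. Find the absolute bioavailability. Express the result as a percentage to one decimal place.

F = (AUC_ev / D_ev) / (AUC_iv / D_iv)
  = (854/300) / (577/150)
  = 2.84667 / 3.84667 = 0.7400
  = 74.00%

F = 74.0%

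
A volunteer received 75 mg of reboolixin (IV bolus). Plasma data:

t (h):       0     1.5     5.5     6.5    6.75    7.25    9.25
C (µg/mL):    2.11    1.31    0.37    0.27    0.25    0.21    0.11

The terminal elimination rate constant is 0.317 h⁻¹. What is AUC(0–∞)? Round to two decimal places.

Trapezoidal AUC_0→9.25:
  [0→1.5]: (2.11+1.31)/2 × 1.5 = 2.565
  [1.5→5.5]: (1.31+0.37)/2 × 4 = 3.36
  [5.5→6.5]: (0.37+0.27)/2 × 1 = 0.32
  [6.5→6.75]: (0.27+0.25)/2 × 0.25 = 0.065
  [6.75→7.25]: (0.25+0.21)/2 × 0.5 = 0.115
  [7.25→9.25]: (0.21+0.11)/2 × 2 = 0.32
  Sum = 6.745 µg/mL·h
Extrapolated tail: C_last / k_e = 0.11 / 0.317 = 0.347
AUC_0→∞ = 6.745 + 0.347 = 7.092 µg/mL·h

AUC = 7.09 µg/mL·h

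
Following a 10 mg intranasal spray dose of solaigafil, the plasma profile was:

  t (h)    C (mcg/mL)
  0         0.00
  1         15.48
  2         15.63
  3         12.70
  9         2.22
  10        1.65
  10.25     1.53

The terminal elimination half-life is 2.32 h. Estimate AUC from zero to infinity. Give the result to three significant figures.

Trapezoidal AUC_0→10.25:
  [0→1]: (0.00+15.48)/2 × 1 = 7.74
  [1→2]: (15.48+15.63)/2 × 1 = 15.555
  [2→3]: (15.63+12.70)/2 × 1 = 14.165
  [3→9]: (12.70+2.22)/2 × 6 = 44.76
  [9→10]: (2.22+1.65)/2 × 1 = 1.935
  [10→10.25]: (1.65+1.53)/2 × 0.25 = 0.3975
  Sum = 84.5525 mcg/mL·h
k_e = ln2 / t½ = 0.693147 / 2.32 = 0.2988 h^-1
Extrapolated tail: C_last / k_e = 1.53 / 0.2988 = 5.120
AUC_0→∞ = 84.5525 + 5.120 = 89.6725 mcg/mL·h

AUC = 89.7 mcg/mL·h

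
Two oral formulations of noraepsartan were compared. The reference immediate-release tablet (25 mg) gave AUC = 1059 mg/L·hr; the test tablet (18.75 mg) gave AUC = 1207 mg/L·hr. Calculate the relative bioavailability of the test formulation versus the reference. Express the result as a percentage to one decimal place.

F_rel = 152.0%

F_rel = (AUC_test/D_test) / (AUC_ref/D_ref)
      = (1207/18.75) / (1059/25)
      = 64.3733 / 42.36 = 1.5197 = 151.97%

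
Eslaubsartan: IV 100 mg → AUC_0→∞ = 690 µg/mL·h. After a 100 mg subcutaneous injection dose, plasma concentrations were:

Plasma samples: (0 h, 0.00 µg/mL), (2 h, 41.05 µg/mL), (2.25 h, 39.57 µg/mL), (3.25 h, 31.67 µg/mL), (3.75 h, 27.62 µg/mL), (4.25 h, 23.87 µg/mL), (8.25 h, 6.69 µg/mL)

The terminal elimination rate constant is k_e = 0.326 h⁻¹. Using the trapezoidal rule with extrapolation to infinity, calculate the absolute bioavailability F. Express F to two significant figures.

F = 0.28

Trapezoidal AUC_0→8.25 (subcutaneous injection):
  [0→2]: (0.00+41.05)/2 × 2 = 41.05
  [2→2.25]: (41.05+39.57)/2 × 0.25 = 10.0775
  [2.25→3.25]: (39.57+31.67)/2 × 1 = 35.62
  [3.25→3.75]: (31.67+27.62)/2 × 0.5 = 14.8225
  [3.75→4.25]: (27.62+23.87)/2 × 0.5 = 12.8725
  [4.25→8.25]: (23.87+6.69)/2 × 4 = 61.12
  Sum = 175.5625 µg/mL·h
Tail: C_last/k_e = 6.69/0.326 = 20.521
AUC_0→∞ (subcutaneous injection) = 175.5625 + 20.521 = 196.0835 µg/mL·h
F = (AUC_ev/D_ev)/(AUC_iv/D_iv) = (196.0835/100)/(690/100) = 1.960835/6.9 = 0.2842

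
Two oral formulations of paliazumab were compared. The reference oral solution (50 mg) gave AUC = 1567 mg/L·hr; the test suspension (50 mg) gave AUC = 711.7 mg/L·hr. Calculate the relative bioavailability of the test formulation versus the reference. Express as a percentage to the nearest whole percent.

F_rel = 45%

F_rel = (AUC_test/D_test) / (AUC_ref/D_ref)
      = (711.7/50) / (1567/50)
      = 14.234 / 31.34 = 0.4542 = 45.42%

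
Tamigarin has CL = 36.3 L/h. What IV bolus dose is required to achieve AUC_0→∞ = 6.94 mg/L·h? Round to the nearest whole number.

Dose_iv = CL × AUC_0→∞
     = 36.3 × 6.94 = 251.922 mg

Dose = 252 mg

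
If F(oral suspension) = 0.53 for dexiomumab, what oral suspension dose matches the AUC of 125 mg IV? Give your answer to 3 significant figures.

D_oral = 236 mg

For equal systemic exposure: F × D_ev = D_iv
D_ev = D_iv / F = 125 / 0.53 = 235.849 mg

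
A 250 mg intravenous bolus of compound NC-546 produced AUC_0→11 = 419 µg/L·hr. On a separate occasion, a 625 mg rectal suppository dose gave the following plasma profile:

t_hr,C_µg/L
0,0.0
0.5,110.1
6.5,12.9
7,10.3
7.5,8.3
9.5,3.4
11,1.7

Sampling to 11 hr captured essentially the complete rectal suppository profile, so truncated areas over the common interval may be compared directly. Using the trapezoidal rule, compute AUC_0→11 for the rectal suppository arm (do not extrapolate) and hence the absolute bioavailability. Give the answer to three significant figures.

F = 0.403

Trapezoidal AUC_0→11 (rectal suppository):
  [0→0.5]: (0.0+110.1)/2 × 0.5 = 27.525
  [0.5→6.5]: (110.1+12.9)/2 × 6 = 369.0
  [6.5→7]: (12.9+10.3)/2 × 0.5 = 5.8
  [7→7.5]: (10.3+8.3)/2 × 0.5 = 4.65
  [7.5→9.5]: (8.3+3.4)/2 × 2 = 11.7
  [9.5→11]: (3.4+1.7)/2 × 1.5 = 3.825
  Sum = 422.5 µg/L·hr
F = (AUC_ev/D_ev)/(AUC_iv/D_iv) = (422.5/625)/(419/250) = 0.676/1.676 = 0.4033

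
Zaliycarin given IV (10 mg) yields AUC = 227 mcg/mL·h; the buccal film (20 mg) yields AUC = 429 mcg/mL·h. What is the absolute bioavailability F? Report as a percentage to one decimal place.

F = (AUC_ev / D_ev) / (AUC_iv / D_iv)
  = (429/20) / (227/10)
  = 21.45 / 22.7 = 0.9449
  = 94.49%

F = 94.5%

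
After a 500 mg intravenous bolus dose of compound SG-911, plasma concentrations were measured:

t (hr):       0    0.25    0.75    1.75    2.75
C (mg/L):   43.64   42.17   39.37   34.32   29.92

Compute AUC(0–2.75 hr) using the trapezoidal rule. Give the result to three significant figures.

AUC = 100 mg/L·hr

Trapezoidal AUC_0→2.75:
  [0→0.25]: (43.64+42.17)/2 × 0.25 = 10.72625
  [0.25→0.75]: (42.17+39.37)/2 × 0.5 = 20.385
  [0.75→1.75]: (39.37+34.32)/2 × 1 = 36.845
  [1.75→2.75]: (34.32+29.92)/2 × 1 = 32.12
  Sum = 100.07625 mg/L·hr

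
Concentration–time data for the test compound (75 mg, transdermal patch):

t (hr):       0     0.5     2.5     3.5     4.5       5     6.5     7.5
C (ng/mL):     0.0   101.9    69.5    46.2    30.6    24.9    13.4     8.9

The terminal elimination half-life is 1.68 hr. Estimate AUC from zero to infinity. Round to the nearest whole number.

Trapezoidal AUC_0→7.5:
  [0→0.5]: (0.0+101.9)/2 × 0.5 = 25.475
  [0.5→2.5]: (101.9+69.5)/2 × 2 = 171.4
  [2.5→3.5]: (69.5+46.2)/2 × 1 = 57.85
  [3.5→4.5]: (46.2+30.6)/2 × 1 = 38.4
  [4.5→5]: (30.6+24.9)/2 × 0.5 = 13.875
  [5→6.5]: (24.9+13.4)/2 × 1.5 = 28.725
  [6.5→7.5]: (13.4+8.9)/2 × 1 = 11.15
  Sum = 346.875 ng/mL·hr
k_e = ln2 / t½ = 0.693147 / 1.68 = 0.4126 hr^-1
Extrapolated tail: C_last / k_e = 8.9 / 0.4126 = 21.571
AUC_0→∞ = 346.875 + 21.571 = 368.446 ng/mL·hr

AUC = 368 ng/mL·hr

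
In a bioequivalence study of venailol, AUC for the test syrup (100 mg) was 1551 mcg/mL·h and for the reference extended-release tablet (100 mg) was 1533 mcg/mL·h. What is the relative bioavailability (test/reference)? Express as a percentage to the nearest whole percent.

F_rel = 101%

F_rel = (AUC_test/D_test) / (AUC_ref/D_ref)
      = (1551/100) / (1533/100)
      = 15.51 / 15.33 = 1.0117 = 101.17%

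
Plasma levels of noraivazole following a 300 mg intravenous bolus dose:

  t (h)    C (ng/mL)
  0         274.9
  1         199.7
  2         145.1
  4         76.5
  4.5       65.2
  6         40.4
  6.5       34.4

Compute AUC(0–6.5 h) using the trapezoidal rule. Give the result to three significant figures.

AUC = 765 ng/mL·h

Trapezoidal AUC_0→6.5:
  [0→1]: (274.9+199.7)/2 × 1 = 237.3
  [1→2]: (199.7+145.1)/2 × 1 = 172.4
  [2→4]: (145.1+76.5)/2 × 2 = 221.6
  [4→4.5]: (76.5+65.2)/2 × 0.5 = 35.425
  [4.5→6]: (65.2+40.4)/2 × 1.5 = 79.2
  [6→6.5]: (40.4+34.4)/2 × 0.5 = 18.7
  Sum = 764.625 ng/mL·h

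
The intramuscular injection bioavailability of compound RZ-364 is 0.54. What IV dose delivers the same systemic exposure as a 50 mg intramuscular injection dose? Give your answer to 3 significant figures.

D_iv = 27.0 mg

Systemic exposure from an extravascular dose = F × D_ev, so the equivalent IV dose is F × D_ev.
D_iv = F × D_ev = 0.54 × 50 = 27 mg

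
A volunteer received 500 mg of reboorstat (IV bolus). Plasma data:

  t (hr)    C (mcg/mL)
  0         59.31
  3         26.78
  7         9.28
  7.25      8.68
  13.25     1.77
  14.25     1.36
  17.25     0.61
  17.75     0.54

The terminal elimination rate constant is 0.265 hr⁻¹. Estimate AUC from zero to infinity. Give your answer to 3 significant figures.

Trapezoidal AUC_0→17.75:
  [0→3]: (59.31+26.78)/2 × 3 = 129.135
  [3→7]: (26.78+9.28)/2 × 4 = 72.12
  [7→7.25]: (9.28+8.68)/2 × 0.25 = 2.245
  [7.25→13.25]: (8.68+1.77)/2 × 6 = 31.35
  [13.25→14.25]: (1.77+1.36)/2 × 1 = 1.565
  [14.25→17.25]: (1.36+0.61)/2 × 3 = 2.955
  [17.25→17.75]: (0.61+0.54)/2 × 0.5 = 0.2875
  Sum = 239.6575 mcg/mL·hr
Extrapolated tail: C_last / k_e = 0.54 / 0.265 = 2.038
AUC_0→∞ = 239.6575 + 2.038 = 241.6955 mcg/mL·hr

AUC = 242 mcg/mL·hr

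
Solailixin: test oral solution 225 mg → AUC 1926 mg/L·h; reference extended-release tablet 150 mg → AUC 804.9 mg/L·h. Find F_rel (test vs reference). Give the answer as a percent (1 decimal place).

F_rel = (AUC_test/D_test) / (AUC_ref/D_ref)
      = (1926/225) / (804.9/150)
      = 8.56 / 5.366 = 1.5952 = 159.52%

F_rel = 159.5%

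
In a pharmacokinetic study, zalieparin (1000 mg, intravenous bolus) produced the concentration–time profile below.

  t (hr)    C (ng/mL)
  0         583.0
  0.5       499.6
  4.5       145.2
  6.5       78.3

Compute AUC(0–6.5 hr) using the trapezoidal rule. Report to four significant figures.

AUC = 1784 ng/mL·hr

Trapezoidal AUC_0→6.5:
  [0→0.5]: (583.0+499.6)/2 × 0.5 = 270.65
  [0.5→4.5]: (499.6+145.2)/2 × 4 = 1289.6
  [4.5→6.5]: (145.2+78.3)/2 × 2 = 223.5
  Sum = 1783.75 ng/mL·hr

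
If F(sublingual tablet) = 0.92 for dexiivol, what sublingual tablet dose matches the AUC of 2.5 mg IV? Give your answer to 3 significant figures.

For equal systemic exposure: F × D_ev = D_iv
D_ev = D_iv / F = 2.5 / 0.92 = 2.71739 mg

D_sublingual = 2.72 mg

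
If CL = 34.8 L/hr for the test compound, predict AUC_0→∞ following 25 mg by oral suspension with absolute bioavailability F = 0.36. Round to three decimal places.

AUC = 0.259 mg/L·hr

AUC_0→∞ = F × Dose / CL
        = 0.36 × 25 / 34.8 = 0.258621 mg/L·hr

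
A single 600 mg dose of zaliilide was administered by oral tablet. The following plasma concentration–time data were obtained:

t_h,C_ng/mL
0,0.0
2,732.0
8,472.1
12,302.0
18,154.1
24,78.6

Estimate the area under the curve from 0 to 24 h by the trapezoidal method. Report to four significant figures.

AUC = 7959 ng/mL·h

Trapezoidal AUC_0→24:
  [0→2]: (0.0+732.0)/2 × 2 = 732.0
  [2→8]: (732.0+472.1)/2 × 6 = 3612.3
  [8→12]: (472.1+302.0)/2 × 4 = 1548.2
  [12→18]: (302.0+154.1)/2 × 6 = 1368.3
  [18→24]: (154.1+78.6)/2 × 6 = 698.1
  Sum = 7958.9 ng/mL·h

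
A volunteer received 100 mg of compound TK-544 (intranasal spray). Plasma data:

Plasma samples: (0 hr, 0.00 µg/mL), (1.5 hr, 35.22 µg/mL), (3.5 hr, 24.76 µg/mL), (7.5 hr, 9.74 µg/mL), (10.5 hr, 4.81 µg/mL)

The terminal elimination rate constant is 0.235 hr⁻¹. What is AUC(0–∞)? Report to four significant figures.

Trapezoidal AUC_0→10.5:
  [0→1.5]: (0.00+35.22)/2 × 1.5 = 26.415
  [1.5→3.5]: (35.22+24.76)/2 × 2 = 59.98
  [3.5→7.5]: (24.76+9.74)/2 × 4 = 69.0
  [7.5→10.5]: (9.74+4.81)/2 × 3 = 21.825
  Sum = 177.22 µg/mL·hr
Extrapolated tail: C_last / k_e = 4.81 / 0.235 = 20.468
AUC_0→∞ = 177.22 + 20.468 = 197.688 µg/mL·hr

AUC = 197.7 µg/mL·hr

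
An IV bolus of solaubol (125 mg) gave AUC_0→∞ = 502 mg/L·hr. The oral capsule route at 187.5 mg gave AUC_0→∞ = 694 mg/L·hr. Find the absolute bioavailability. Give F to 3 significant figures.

F = (AUC_ev / D_ev) / (AUC_iv / D_iv)
  = (694/187.5) / (502/125)
  = 3.70133 / 4.016 = 0.9216

F = 0.922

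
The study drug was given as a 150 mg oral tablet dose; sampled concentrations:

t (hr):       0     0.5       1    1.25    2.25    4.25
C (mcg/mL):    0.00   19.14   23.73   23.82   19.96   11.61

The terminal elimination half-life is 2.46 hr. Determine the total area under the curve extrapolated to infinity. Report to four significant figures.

Trapezoidal AUC_0→4.25:
  [0→0.5]: (0.00+19.14)/2 × 0.5 = 4.785
  [0.5→1]: (19.14+23.73)/2 × 0.5 = 10.7175
  [1→1.25]: (23.73+23.82)/2 × 0.25 = 5.94375
  [1.25→2.25]: (23.82+19.96)/2 × 1 = 21.89
  [2.25→4.25]: (19.96+11.61)/2 × 2 = 31.57
  Sum = 74.90625 mcg/mL·hr
k_e = ln2 / t½ = 0.693147 / 2.46 = 0.2818 hr^-1
Extrapolated tail: C_last / k_e = 11.61 / 0.2818 = 41.199
AUC_0→∞ = 74.90625 + 41.199 = 116.10525 mcg/mL·hr

AUC = 116.1 mcg/mL·hr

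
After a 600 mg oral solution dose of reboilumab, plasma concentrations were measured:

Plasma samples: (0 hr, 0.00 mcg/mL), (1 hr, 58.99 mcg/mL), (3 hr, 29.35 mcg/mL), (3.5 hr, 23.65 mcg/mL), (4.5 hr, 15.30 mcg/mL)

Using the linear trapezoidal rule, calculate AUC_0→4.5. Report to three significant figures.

AUC = 151 mcg/mL·hr

Trapezoidal AUC_0→4.5:
  [0→1]: (0.00+58.99)/2 × 1 = 29.495
  [1→3]: (58.99+29.35)/2 × 2 = 88.34
  [3→3.5]: (29.35+23.65)/2 × 0.5 = 13.25
  [3.5→4.5]: (23.65+15.30)/2 × 1 = 19.475
  Sum = 150.56 mcg/mL·hr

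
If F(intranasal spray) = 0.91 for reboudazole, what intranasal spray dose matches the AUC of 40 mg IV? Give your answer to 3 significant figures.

For equal systemic exposure: F × D_ev = D_iv
D_ev = D_iv / F = 40 / 0.91 = 43.956 mg

D_intranasal = 44.0 mg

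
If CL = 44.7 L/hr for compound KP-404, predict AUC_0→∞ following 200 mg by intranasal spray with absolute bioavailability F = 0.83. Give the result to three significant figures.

AUC = 3.71 mg/L·hr

AUC_0→∞ = F × Dose / CL
        = 0.83 × 200 / 44.7 = 3.71365 mg/L·hr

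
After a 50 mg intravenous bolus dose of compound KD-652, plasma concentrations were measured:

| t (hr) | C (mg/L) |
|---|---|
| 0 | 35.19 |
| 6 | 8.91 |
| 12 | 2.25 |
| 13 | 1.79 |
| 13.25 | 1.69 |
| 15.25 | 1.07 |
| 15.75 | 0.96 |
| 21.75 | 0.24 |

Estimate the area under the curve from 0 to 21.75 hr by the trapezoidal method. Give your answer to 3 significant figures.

AUC = 175 mg/L·hr

Trapezoidal AUC_0→21.75:
  [0→6]: (35.19+8.91)/2 × 6 = 132.3
  [6→12]: (8.91+2.25)/2 × 6 = 33.48
  [12→13]: (2.25+1.79)/2 × 1 = 2.02
  [13→13.25]: (1.79+1.69)/2 × 0.25 = 0.435
  [13.25→15.25]: (1.69+1.07)/2 × 2 = 2.76
  [15.25→15.75]: (1.07+0.96)/2 × 0.5 = 0.5075
  [15.75→21.75]: (0.96+0.24)/2 × 6 = 3.6
  Sum = 175.1025 mg/L·hr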